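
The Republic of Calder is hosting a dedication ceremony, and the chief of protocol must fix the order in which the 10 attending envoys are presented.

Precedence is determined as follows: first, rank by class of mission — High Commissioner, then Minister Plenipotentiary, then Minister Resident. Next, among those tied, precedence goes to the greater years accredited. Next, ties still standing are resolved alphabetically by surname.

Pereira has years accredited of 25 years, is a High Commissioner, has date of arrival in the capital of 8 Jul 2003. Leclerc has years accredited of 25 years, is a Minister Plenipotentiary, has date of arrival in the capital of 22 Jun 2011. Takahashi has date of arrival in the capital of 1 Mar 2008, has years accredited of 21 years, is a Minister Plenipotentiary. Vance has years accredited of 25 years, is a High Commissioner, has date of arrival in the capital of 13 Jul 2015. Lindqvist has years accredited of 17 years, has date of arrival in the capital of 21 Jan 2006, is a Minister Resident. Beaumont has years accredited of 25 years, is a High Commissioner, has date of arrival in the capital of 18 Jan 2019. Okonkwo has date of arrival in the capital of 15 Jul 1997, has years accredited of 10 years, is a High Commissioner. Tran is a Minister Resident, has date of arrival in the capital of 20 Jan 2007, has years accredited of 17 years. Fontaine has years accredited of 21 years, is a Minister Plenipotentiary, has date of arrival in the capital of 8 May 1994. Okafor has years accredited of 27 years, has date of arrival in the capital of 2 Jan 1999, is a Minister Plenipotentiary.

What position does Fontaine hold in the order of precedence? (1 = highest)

By class of mission: Beaumont, Pereira, Vance and Okonkwo (High Commissioner); then Okafor, Leclerc, Fontaine and Takahashi (Minister Plenipotentiary); then Lindqvist and Tran (Minister Resident).
Among Beaumont, Pereira, Vance and Okonkwo, by years accredited (higher first): Beaumont, Pereira and Vance (25 years) before Okonkwo (10 years).
Among Beaumont, Pereira and Vance, alphabetically by surname: Beaumont before Pereira before Vance.
Among Okafor, Leclerc, Fontaine and Takahashi, by years accredited (higher first): Okafor (27 years) before Leclerc (25 years) before Fontaine and Takahashi (21 years).
Among Fontaine and Takahashi, alphabetically by surname: Fontaine before Takahashi.
Lindqvist and Tran both have years accredited 17 years, so the next rule applies.
Among Lindqvist and Tran, alphabetically by surname: Lindqvist before Tran.
Order: Beaumont, Pereira, Vance, Okonkwo, Okafor, Leclerc, Fontaine, Takahashi, Lindqvist, Tran. So position 7.

7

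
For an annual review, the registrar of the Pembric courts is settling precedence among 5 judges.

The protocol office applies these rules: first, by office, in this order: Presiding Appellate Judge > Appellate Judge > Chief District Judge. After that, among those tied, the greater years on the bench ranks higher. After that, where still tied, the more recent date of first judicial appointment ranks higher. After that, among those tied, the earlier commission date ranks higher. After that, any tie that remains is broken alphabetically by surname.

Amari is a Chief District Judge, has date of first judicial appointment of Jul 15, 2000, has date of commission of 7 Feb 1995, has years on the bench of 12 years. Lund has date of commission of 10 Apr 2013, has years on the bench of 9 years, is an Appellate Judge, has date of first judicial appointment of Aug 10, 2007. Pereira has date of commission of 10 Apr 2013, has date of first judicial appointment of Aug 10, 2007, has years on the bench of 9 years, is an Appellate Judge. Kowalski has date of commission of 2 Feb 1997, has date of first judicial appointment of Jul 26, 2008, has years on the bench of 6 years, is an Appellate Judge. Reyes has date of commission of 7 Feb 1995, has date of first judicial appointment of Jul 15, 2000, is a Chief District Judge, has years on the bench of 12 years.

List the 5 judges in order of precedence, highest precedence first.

By office: Lund, Pereira and Kowalski (Appellate Judge); then Amari and Reyes (Chief District Judge).
Among Lund, Pereira and Kowalski, by years on the bench (higher first): Lund and Pereira (9 years) before Kowalski (6 years).
Lund and Pereira both have date of first judicial appointment Aug 10, 2007, so the next rule applies.
Lund and Pereira both have date of commission 10 Apr 2013, so the next rule applies.
Among Lund and Pereira, alphabetically by surname: Lund before Pereira.
Amari and Reyes both have years on the bench 12 years, so the next rule applies.
Amari and Reyes both have date of first judicial appointment Jul 15, 2000, so the next rule applies.
Amari and Reyes both have date of commission 7 Feb 1995, so the next rule applies.
Among Amari and Reyes, alphabetically by surname: Amari before Reyes.
Full order: Lund, Pereira, Kowalski, Amari, Reyes.

Lund, Pereira, Kowalski, Amari, Reyes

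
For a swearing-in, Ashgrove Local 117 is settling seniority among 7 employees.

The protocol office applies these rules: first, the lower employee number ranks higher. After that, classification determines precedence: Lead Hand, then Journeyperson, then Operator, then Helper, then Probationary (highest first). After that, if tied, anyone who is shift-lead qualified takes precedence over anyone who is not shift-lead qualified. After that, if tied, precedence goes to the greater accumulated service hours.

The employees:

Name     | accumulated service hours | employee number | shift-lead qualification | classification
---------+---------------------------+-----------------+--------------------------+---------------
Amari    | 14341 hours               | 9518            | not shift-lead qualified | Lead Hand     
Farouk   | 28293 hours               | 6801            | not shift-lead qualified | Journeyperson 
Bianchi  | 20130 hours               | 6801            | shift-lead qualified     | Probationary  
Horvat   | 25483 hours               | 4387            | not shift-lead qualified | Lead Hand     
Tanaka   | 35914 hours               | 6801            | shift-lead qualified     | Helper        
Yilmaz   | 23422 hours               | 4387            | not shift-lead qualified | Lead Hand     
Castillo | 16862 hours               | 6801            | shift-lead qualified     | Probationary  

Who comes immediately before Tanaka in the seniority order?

By employee number (lower first): Horvat and Yilmaz (both 4387); then Farouk, Tanaka, Bianchi and Castillo (each 6801); then Amari (9518).
Horvat and Yilmaz are each Lead Hand, so the next rule applies.
Horvat and Yilmaz are each not shift-lead qualified, so the next rule applies.
Among Horvat and Yilmaz, by accumulated service hours (higher first): Horvat (25483 hours) before Yilmaz (23422 hours).
Among Farouk, Tanaka, Bianchi and Castillo, by classification: Farouk (Journeyperson) before Tanaka (Helper) before Bianchi and Castillo (Probationary).
Bianchi and Castillo are each shift-lead qualified, so the next rule applies.
Among Bianchi and Castillo, by accumulated service hours (higher first): Bianchi (20130 hours) before Castillo (16862 hours).
Order: Horvat, Yilmaz, Farouk, Tanaka, Bianchi, Castillo, Amari.

Farouk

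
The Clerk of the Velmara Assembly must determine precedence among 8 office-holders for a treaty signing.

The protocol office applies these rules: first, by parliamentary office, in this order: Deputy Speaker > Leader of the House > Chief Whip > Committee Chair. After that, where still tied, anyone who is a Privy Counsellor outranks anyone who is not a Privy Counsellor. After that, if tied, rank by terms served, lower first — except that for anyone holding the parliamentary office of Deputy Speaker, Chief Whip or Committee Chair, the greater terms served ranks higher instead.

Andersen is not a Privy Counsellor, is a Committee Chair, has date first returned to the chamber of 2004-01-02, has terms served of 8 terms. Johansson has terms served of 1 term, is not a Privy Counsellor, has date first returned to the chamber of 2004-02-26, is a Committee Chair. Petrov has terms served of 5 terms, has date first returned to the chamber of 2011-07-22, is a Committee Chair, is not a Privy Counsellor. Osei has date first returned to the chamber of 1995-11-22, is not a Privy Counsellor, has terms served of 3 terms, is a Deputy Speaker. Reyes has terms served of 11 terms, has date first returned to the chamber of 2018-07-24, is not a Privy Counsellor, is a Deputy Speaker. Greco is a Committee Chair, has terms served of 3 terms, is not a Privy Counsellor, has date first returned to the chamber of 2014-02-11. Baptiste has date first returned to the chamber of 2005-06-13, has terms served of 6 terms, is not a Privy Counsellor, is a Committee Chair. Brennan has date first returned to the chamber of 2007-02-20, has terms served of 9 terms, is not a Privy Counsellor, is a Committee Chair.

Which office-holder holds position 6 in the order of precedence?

Petrov

By parliamentary office: Reyes and Osei (Deputy Speaker); then Brennan, Andersen, Baptiste, Petrov, Greco and Johansson (Committee Chair).
Reyes and Osei are each not a Privy Counsellor, so the next rule applies.
Among Reyes and Osei, by terms served (higher first) (reversed rule for this group): Reyes (11 terms) before Osei (3 terms).
Brennan, Andersen, Baptiste, Petrov, Greco and Johansson are each not a Privy Counsellor, so the next rule applies.
Among Brennan, Andersen, Baptiste, Petrov, Greco and Johansson, by terms served (higher first) (reversed rule for this group): Brennan (9 terms) before Andersen (8 terms) before Baptiste (6 terms) before Petrov (5 terms) before Greco (3 terms) before Johansson (1 term).
Order: Reyes, Osei, Brennan, Andersen, Baptiste, Petrov, Greco, Johansson.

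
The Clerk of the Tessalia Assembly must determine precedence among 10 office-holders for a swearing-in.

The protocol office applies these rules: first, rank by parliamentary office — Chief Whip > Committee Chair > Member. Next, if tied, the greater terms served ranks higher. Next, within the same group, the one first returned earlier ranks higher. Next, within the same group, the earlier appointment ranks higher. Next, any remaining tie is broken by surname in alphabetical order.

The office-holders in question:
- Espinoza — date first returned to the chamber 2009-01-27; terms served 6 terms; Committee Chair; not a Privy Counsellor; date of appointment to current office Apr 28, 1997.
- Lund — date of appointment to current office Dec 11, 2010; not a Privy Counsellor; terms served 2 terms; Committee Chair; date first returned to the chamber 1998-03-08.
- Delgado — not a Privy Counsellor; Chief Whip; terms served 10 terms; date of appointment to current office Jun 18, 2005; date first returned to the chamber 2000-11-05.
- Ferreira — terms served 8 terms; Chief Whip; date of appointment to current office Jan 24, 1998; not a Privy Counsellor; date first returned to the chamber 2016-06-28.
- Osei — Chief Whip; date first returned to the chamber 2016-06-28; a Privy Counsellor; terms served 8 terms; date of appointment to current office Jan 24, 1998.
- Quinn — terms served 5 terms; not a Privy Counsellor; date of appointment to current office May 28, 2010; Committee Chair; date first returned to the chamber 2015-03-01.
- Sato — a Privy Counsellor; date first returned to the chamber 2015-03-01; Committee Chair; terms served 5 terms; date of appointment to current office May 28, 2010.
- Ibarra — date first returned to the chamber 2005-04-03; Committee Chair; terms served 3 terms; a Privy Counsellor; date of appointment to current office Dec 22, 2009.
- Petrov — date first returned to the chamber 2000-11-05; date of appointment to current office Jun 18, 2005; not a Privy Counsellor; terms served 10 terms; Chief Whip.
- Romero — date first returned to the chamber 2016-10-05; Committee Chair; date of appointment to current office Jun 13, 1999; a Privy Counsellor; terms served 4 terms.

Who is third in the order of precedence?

By parliamentary office: Delgado, Petrov, Ferreira and Osei (Chief Whip); then Espinoza, Quinn, Sato, Romero, Ibarra and Lund (Committee Chair).
Among Delgado, Petrov, Ferreira and Osei, by terms served (higher first): Delgado and Petrov (10 terms) before Ferreira and Osei (8 terms).
Delgado and Petrov both have date first returned to the chamber 2000-11-05, so the next rule applies.
Delgado and Petrov both have date of appointment to current office Jun 18, 2005, so the next rule applies.
Among Delgado and Petrov, alphabetically by surname: Delgado before Petrov.
Ferreira and Osei both have date first returned to the chamber 2016-06-28, so the next rule applies.
Ferreira and Osei both have date of appointment to current office Jan 24, 1998, so the next rule applies.
Among Ferreira and Osei, alphabetically by surname: Ferreira before Osei.
Among Espinoza, Quinn, Sato, Romero, Ibarra and Lund, by terms served (higher first): Espinoza (6 terms) before Quinn and Sato (5 terms) before Romero (4 terms) before Ibarra (3 terms) before Lund (2 terms).
Quinn and Sato both have date first returned to the chamber 2015-03-01, so the next rule applies.
Quinn and Sato both have date of appointment to current office May 28, 2010, so the next rule applies.
Among Quinn and Sato, alphabetically by surname: Quinn before Sato.
Order: Delgado, Petrov, Ferreira, Osei, Espinoza, Quinn, Sato, Romero, Ibarra, Lund.

Ferreira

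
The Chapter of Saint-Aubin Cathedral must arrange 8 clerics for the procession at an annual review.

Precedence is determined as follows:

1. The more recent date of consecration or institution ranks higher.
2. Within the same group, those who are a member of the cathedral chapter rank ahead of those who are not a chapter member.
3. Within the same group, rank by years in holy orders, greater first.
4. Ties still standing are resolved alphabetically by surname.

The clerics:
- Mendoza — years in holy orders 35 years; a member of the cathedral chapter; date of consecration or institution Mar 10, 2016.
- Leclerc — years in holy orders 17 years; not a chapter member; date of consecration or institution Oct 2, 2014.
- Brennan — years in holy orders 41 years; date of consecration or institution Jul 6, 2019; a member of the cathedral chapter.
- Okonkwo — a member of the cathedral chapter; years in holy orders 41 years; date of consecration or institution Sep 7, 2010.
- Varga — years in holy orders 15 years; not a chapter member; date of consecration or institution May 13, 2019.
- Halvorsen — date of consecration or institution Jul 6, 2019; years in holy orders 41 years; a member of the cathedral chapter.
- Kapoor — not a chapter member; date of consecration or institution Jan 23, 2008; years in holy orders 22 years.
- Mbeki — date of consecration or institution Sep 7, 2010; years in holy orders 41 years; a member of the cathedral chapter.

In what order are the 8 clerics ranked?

Brennan, Halvorsen, Varga, Mendoza, Leclerc, Mbeki, Okonkwo, Kapoor

By date of consecration or institution (later first): Brennan and Halvorsen (both Jul 6, 2019); then Varga (May 13, 2019); then Mendoza (Mar 10, 2016); then Leclerc (Oct 2, 2014); then Mbeki and Okonkwo (both Sep 7, 2010); then Kapoor (Jan 23, 2008).
Brennan and Halvorsen are each a member of the cathedral chapter, so the next rule applies.
Brennan and Halvorsen both have years in holy orders 41 years, so the next rule applies.
Among Brennan and Halvorsen, alphabetically by surname: Brennan before Halvorsen.
Mbeki and Okonkwo are each a member of the cathedral chapter, so the next rule applies.
Mbeki and Okonkwo both have years in holy orders 41 years, so the next rule applies.
Among Mbeki and Okonkwo, alphabetically by surname: Mbeki before Okonkwo.
Full order: Brennan, Halvorsen, Varga, Mendoza, Leclerc, Mbeki, Okonkwo, Kapoor.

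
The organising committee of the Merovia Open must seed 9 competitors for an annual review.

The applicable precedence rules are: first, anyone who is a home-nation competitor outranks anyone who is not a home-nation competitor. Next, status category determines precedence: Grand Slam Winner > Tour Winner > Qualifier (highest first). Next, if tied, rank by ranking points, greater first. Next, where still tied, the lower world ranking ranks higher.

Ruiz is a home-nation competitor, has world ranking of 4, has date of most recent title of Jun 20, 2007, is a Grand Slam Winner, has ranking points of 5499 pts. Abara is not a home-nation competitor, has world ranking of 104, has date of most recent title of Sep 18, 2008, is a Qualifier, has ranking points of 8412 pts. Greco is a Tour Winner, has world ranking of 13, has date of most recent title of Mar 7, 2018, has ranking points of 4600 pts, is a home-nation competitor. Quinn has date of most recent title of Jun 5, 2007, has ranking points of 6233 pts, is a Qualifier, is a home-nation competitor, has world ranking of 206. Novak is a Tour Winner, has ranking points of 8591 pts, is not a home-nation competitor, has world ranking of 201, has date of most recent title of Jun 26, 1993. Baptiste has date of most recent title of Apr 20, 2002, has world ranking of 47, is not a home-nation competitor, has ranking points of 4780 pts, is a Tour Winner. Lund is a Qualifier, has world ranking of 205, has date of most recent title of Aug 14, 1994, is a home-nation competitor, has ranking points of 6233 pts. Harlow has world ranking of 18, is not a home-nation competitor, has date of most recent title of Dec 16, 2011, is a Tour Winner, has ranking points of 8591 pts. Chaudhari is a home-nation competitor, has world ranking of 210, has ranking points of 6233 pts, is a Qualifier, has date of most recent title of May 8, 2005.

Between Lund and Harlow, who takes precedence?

By the first rule: Ruiz, Greco, Lund, Quinn and Chaudhari (each a home-nation competitor); then Harlow, Novak, Baptiste and Abara (each not a home-nation competitor).
Among Ruiz, Greco, Lund, Quinn and Chaudhari, by status category: Ruiz (Grand Slam Winner) before Greco (Tour Winner) before Lund, Quinn and Chaudhari (Qualifier).
Lund, Quinn and Chaudhari all have ranking points 6233 pts, so the next rule applies.
Among Lund, Quinn and Chaudhari, by world ranking (lower first): Lund (205) before Quinn (206) before Chaudhari (210).
Among Harlow, Novak, Baptiste and Abara, by status category: Harlow, Novak and Baptiste (Tour Winner) before Abara (Qualifier).
Among Harlow, Novak and Baptiste, by ranking points (higher first): Harlow and Novak (8591 pts) before Baptiste (4780 pts).
Among Harlow and Novak, by world ranking (lower first): Harlow (18) before Novak (201).
So Lund takes precedence.

Lund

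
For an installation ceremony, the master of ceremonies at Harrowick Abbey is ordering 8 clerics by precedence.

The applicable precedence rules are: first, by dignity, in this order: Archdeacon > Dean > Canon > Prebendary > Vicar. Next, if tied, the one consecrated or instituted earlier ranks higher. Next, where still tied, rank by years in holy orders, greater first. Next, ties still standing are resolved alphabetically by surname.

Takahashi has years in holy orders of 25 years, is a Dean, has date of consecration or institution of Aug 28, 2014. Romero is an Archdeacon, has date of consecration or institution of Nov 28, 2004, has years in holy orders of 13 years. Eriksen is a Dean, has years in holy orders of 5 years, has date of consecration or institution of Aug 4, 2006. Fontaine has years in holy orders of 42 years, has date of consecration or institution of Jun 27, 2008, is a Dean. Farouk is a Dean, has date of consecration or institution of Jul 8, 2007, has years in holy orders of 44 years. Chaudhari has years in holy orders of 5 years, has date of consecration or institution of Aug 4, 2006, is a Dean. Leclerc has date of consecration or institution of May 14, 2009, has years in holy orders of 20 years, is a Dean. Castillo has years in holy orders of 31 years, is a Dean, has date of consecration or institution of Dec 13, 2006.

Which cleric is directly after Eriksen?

By dignity: Romero (Archdeacon); then Chaudhari, Eriksen, Castillo, Farouk, Fontaine, Leclerc and Takahashi (Dean).
Among Chaudhari, Eriksen, Castillo, Farouk, Fontaine, Leclerc and Takahashi, by date of consecration or institution (earlier first): Chaudhari and Eriksen (Aug 4, 2006) before Castillo (Dec 13, 2006) before Farouk (Jul 8, 2007) before Fontaine (Jun 27, 2008) before Leclerc (May 14, 2009) before Takahashi (Aug 28, 2014).
Chaudhari and Eriksen both have years in holy orders 5 years, so the next rule applies.
Among Chaudhari and Eriksen, alphabetically by surname: Chaudhari before Eriksen.
Order: Romero, Chaudhari, Eriksen, Castillo, Farouk, Fontaine, Leclerc, Takahashi.

Castillo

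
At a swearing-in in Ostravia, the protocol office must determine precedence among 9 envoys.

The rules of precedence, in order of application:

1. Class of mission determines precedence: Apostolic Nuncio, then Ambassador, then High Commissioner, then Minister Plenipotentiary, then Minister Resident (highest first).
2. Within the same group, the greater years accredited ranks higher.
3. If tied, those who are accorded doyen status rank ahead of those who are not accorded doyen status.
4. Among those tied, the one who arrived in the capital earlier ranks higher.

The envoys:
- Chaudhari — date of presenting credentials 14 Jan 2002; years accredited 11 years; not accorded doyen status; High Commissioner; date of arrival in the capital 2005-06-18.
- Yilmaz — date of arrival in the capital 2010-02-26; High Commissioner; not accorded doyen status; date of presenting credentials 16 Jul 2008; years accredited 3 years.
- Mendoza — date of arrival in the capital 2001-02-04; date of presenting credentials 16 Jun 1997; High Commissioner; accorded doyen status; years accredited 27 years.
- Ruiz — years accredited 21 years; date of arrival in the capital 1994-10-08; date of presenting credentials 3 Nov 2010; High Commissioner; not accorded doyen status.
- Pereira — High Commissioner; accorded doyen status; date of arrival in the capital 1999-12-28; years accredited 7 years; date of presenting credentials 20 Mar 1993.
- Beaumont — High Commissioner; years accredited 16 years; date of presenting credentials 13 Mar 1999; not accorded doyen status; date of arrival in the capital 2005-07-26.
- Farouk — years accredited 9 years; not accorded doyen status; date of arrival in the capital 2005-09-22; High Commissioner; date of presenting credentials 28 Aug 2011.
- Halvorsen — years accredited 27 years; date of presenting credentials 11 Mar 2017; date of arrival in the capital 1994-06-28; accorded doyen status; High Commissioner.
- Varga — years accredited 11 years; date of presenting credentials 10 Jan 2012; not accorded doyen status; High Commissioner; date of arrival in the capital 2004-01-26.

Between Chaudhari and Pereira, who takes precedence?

Chaudhari

By class of mission: Halvorsen, Mendoza, Ruiz, Beaumont, Varga, Chaudhari, Farouk, Pereira and Yilmaz (High Commissioner).
Among Halvorsen, Mendoza, Ruiz, Beaumont, Varga, Chaudhari, Farouk, Pereira and Yilmaz, by years accredited (higher first): Halvorsen and Mendoza (27 years) before Ruiz (21 years) before Beaumont (16 years) before Varga and Chaudhari (11 years) before Farouk (9 years) before Pereira (7 years) before Yilmaz (3 years).
Halvorsen and Mendoza are each accorded doyen status, so the next rule applies.
Among Halvorsen and Mendoza, by date of arrival in the capital (earlier first): Halvorsen (1994-06-28) before Mendoza (2001-02-04).
Varga and Chaudhari are each not accorded doyen status, so the next rule applies.
Among Varga and Chaudhari, by date of arrival in the capital (earlier first): Varga (2004-01-26) before Chaudhari (2005-06-18).
So Chaudhari takes precedence.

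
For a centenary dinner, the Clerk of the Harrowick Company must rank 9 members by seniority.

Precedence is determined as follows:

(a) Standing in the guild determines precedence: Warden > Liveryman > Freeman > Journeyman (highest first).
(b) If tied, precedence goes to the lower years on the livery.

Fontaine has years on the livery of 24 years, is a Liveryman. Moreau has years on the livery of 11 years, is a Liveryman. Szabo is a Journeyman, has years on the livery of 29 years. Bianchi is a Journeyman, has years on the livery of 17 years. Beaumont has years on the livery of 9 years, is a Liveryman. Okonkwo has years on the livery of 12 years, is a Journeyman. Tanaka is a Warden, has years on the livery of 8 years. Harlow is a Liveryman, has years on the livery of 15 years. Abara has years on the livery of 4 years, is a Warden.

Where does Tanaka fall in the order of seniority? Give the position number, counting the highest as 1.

By standing in the guild: Abara and Tanaka (Warden); then Beaumont, Moreau, Harlow and Fontaine (Liveryman); then Okonkwo, Bianchi and Szabo (Journeyman).
Among Abara and Tanaka, by years on the livery (lower first): Abara (4 years) before Tanaka (8 years).
Among Beaumont, Moreau, Harlow and Fontaine, by years on the livery (lower first): Beaumont (9 years) before Moreau (11 years) before Harlow (15 years) before Fontaine (24 years).
Among Okonkwo, Bianchi and Szabo, by years on the livery (lower first): Okonkwo (12 years) before Bianchi (17 years) before Szabo (29 years).
Order: Abara, Tanaka, Beaumont, Moreau, Harlow, Fontaine, Okonkwo, Bianchi, Szabo. So position 2.

2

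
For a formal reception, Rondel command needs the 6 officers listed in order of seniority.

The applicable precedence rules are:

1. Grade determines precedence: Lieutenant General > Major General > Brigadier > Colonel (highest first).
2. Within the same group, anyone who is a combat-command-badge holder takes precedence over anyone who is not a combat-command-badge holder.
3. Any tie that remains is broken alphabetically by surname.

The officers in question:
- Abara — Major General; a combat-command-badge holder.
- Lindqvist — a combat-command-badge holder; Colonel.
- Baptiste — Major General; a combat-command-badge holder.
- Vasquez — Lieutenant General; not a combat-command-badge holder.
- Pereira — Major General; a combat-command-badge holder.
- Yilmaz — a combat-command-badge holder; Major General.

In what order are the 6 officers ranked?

By grade: Vasquez (Lieutenant General); then Abara, Baptiste, Pereira and Yilmaz (Major General); then Lindqvist (Colonel).
Abara, Baptiste, Pereira and Yilmaz are each a combat-command-badge holder, so the next rule applies.
Among Abara, Baptiste, Pereira and Yilmaz, alphabetically by surname: Abara before Baptiste before Pereira before Yilmaz.
Full order: Vasquez, Abara, Baptiste, Pereira, Yilmaz, Lindqvist.

Vasquez, Abara, Baptiste, Pereira, Yilmaz, Lindqvist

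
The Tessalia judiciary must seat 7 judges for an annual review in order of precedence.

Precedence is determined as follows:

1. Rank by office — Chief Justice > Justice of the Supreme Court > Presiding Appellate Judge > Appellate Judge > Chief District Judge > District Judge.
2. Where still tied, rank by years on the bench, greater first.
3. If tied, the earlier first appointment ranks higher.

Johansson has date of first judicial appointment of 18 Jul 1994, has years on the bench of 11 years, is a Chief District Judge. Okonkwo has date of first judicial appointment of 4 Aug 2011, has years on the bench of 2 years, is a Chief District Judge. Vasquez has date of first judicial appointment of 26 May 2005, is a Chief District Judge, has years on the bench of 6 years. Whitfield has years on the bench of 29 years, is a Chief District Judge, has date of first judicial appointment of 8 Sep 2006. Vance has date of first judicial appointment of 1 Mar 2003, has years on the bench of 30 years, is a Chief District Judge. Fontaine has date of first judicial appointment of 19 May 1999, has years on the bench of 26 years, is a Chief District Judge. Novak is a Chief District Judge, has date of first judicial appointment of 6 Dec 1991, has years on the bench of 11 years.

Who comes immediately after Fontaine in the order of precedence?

By office: Vance, Whitfield, Fontaine, Novak, Johansson, Vasquez and Okonkwo (Chief District Judge).
Among Vance, Whitfield, Fontaine, Novak, Johansson, Vasquez and Okonkwo, by years on the bench (higher first): Vance (30 years) before Whitfield (29 years) before Fontaine (26 years) before Novak and Johansson (11 years) before Vasquez (6 years) before Okonkwo (2 years).
Among Novak and Johansson, by date of first judicial appointment (earlier first): Novak (6 Dec 1991) before Johansson (18 Jul 1994).
Order: Vance, Whitfield, Fontaine, Novak, Johansson, Vasquez, Okonkwo.

Novak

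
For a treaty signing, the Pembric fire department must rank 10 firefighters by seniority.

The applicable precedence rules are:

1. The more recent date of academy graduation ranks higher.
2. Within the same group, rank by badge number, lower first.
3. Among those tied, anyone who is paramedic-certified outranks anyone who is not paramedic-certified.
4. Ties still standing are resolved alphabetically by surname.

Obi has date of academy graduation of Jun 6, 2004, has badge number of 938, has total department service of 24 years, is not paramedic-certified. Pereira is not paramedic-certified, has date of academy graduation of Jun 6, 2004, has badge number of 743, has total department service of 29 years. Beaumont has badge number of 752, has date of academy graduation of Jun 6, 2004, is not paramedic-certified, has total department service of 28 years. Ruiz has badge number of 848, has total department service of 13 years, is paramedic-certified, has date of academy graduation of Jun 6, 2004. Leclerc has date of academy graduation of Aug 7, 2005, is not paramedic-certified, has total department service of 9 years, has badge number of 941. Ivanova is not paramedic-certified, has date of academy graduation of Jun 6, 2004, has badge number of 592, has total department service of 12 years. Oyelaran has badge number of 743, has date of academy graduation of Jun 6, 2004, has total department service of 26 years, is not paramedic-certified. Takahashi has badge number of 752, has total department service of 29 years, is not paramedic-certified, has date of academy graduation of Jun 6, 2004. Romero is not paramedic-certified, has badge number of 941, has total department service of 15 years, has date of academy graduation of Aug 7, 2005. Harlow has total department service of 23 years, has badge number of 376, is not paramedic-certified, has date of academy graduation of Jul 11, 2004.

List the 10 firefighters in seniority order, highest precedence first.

Leclerc, Romero, Harlow, Ivanova, Oyelaran, Pereira, Beaumont, Takahashi, Ruiz, Obi

By date of academy graduation (later first): Leclerc and Romero (both Aug 7, 2005); then Harlow (Jul 11, 2004); then Ivanova, Oyelaran, Pereira, Beaumont, Takahashi, Ruiz and Obi (each Jun 6, 2004).
Leclerc and Romero both have badge number 941, so the next rule applies.
Leclerc and Romero are each not paramedic-certified, so the next rule applies.
Among Leclerc and Romero, alphabetically by surname: Leclerc before Romero.
Among Ivanova, Oyelaran, Pereira, Beaumont, Takahashi, Ruiz and Obi, by badge number (lower first): Ivanova (592) before Oyelaran and Pereira (743) before Beaumont and Takahashi (752) before Ruiz (848) before Obi (938).
Oyelaran and Pereira are each not paramedic-certified, so the next rule applies.
Among Oyelaran and Pereira, alphabetically by surname: Oyelaran before Pereira.
Beaumont and Takahashi are each not paramedic-certified, so the next rule applies.
Among Beaumont and Takahashi, alphabetically by surname: Beaumont before Takahashi.
Full order: Leclerc, Romero, Harlow, Ivanova, Oyelaran, Pereira, Beaumont, Takahashi, Ruiz, Obi.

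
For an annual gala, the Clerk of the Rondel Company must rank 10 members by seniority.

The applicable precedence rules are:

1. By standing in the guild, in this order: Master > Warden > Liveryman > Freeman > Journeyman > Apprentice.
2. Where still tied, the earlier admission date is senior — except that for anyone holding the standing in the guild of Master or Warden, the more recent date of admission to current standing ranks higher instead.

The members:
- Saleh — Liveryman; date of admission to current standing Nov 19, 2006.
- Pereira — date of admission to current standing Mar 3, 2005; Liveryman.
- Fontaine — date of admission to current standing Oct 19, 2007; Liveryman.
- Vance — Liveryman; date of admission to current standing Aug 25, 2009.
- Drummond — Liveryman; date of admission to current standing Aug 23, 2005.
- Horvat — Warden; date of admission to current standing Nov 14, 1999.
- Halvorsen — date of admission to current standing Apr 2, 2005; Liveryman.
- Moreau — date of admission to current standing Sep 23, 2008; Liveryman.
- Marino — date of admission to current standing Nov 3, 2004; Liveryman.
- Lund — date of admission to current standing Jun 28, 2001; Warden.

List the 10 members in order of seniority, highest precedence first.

By standing in the guild: Lund and Horvat (Warden); then Marino, Pereira, Halvorsen, Drummond, Saleh, Fontaine, Moreau and Vance (Liveryman).
Among Lund and Horvat, by date of admission to current standing (later first) (reversed rule for this group): Lund (Jun 28, 2001) before Horvat (Nov 14, 1999).
Among Marino, Pereira, Halvorsen, Drummond, Saleh, Fontaine, Moreau and Vance, by date of admission to current standing (earlier first): Marino (Nov 3, 2004) before Pereira (Mar 3, 2005) before Halvorsen (Apr 2, 2005) before Drummond (Aug 23, 2005) before Saleh (Nov 19, 2006) before Fontaine (Oct 19, 2007) before Moreau (Sep 23, 2008) before Vance (Aug 25, 2009).
Full order: Lund, Horvat, Marino, Pereira, Halvorsen, Drummond, Saleh, Fontaine, Moreau, Vance.

Lund, Horvat, Marino, Pereira, Halvorsen, Drummond, Saleh, Fontaine, Moreau, Vance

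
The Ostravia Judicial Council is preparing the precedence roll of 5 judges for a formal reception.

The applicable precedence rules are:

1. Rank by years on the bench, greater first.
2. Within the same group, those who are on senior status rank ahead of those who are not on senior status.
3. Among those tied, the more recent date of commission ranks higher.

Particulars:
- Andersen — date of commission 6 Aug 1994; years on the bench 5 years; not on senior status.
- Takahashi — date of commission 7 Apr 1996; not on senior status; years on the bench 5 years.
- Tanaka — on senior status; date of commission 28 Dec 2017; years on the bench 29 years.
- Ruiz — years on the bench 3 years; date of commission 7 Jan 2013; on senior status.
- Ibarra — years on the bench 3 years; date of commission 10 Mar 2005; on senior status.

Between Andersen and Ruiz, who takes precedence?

Andersen

By years on the bench (higher first): Tanaka (29 years); then Takahashi and Andersen (both 5 years); then Ruiz and Ibarra (both 3 years).
Takahashi and Andersen are each not on senior status, so the next rule applies.
Among Takahashi and Andersen, by date of commission (later first): Takahashi (7 Apr 1996) before Andersen (6 Aug 1994).
Ruiz and Ibarra are each on senior status, so the next rule applies.
Among Ruiz and Ibarra, by date of commission (later first): Ruiz (7 Jan 2013) before Ibarra (10 Mar 2005).
So Andersen takes precedence.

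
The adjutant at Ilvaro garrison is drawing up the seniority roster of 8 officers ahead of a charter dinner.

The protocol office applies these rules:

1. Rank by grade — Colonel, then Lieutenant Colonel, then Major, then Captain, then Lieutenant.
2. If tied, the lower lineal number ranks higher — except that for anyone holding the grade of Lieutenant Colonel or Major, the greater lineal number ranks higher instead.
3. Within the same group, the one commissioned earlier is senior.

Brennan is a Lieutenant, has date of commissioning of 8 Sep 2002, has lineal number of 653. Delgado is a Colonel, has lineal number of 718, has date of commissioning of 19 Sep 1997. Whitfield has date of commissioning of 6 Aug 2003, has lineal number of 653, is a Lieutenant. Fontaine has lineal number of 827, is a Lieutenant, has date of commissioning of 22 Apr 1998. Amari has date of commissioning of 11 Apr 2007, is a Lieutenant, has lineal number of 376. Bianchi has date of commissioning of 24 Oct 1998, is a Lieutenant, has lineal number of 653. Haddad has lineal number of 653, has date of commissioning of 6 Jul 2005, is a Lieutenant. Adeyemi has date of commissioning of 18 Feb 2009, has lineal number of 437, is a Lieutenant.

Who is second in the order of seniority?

Amari

By grade: Delgado (Colonel); then Amari, Adeyemi, Bianchi, Brennan, Whitfield, Haddad and Fontaine (Lieutenant).
Among Amari, Adeyemi, Bianchi, Brennan, Whitfield, Haddad and Fontaine, by lineal number (lower first): Amari (376) before Adeyemi (437) before Bianchi, Brennan, Whitfield and Haddad (653) before Fontaine (827).
Among Bianchi, Brennan, Whitfield and Haddad, by date of commissioning (earlier first): Bianchi (24 Oct 1998) before Brennan (8 Sep 2002) before Whitfield (6 Aug 2003) before Haddad (6 Jul 2005).
Order: Delgado, Amari, Adeyemi, Bianchi, Brennan, Whitfield, Haddad, Fontaine.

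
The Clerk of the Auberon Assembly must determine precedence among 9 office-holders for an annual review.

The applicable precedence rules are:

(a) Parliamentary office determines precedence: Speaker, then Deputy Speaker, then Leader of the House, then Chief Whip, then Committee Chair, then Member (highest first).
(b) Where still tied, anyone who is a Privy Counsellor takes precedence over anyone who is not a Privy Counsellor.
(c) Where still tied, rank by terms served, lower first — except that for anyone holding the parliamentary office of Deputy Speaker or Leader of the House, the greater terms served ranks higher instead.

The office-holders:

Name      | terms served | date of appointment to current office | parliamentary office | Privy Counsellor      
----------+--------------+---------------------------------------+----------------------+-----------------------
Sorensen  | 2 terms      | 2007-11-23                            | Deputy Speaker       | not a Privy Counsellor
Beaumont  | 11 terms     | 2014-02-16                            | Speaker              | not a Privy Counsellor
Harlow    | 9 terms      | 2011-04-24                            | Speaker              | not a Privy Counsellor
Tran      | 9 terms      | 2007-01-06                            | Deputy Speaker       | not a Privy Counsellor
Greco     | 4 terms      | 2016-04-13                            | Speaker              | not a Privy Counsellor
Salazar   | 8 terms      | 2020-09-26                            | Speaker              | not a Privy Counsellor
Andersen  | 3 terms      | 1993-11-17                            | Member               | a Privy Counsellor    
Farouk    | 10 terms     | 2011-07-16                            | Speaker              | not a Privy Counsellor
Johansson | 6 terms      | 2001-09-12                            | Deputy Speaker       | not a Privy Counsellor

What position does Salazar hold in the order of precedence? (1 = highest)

By parliamentary office: Greco, Salazar, Harlow, Farouk and Beaumont (Speaker); then Tran, Johansson and Sorensen (Deputy Speaker); then Andersen (Member).
Greco, Salazar, Harlow, Farouk and Beaumont are each not a Privy Counsellor, so the next rule applies.
Among Greco, Salazar, Harlow, Farouk and Beaumont, by terms served (lower first): Greco (4 terms) before Salazar (8 terms) before Harlow (9 terms) before Farouk (10 terms) before Beaumont (11 terms).
Tran, Johansson and Sorensen are each not a Privy Counsellor, so the next rule applies.
Among Tran, Johansson and Sorensen, by terms served (higher first) (reversed rule for this group): Tran (9 terms) before Johansson (6 terms) before Sorensen (2 terms).
Order: Greco, Salazar, Harlow, Farouk, Beaumont, Tran, Johansson, Sorensen, Andersen. So position 2.

2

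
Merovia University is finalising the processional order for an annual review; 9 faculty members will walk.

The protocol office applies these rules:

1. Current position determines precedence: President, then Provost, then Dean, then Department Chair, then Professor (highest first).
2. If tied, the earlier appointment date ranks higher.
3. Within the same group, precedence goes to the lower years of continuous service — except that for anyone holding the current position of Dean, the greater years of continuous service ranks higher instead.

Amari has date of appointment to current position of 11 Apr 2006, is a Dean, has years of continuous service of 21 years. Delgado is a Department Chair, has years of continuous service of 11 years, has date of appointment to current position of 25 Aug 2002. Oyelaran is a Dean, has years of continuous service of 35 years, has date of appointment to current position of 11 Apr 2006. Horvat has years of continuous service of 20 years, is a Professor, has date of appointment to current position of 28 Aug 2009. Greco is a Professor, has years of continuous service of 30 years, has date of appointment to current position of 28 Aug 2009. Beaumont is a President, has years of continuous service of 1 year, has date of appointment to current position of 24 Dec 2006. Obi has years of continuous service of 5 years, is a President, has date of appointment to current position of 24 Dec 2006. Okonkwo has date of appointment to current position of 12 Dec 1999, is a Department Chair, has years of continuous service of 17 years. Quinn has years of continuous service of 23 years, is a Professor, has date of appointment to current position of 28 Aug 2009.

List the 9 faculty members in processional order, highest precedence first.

By current position: Beaumont and Obi (President); then Oyelaran and Amari (Dean); then Okonkwo and Delgado (Department Chair); then Horvat, Quinn and Greco (Professor).
Beaumont and Obi both have date of appointment to current position 24 Dec 2006, so the next rule applies.
Among Beaumont and Obi, by years of continuous service (lower first): Beaumont (1 year) before Obi (5 years).
Oyelaran and Amari both have date of appointment to current position 11 Apr 2006, so the next rule applies.
Among Oyelaran and Amari, by years of continuous service (higher first) (reversed rule for this group): Oyelaran (35 years) before Amari (21 years).
Among Okonkwo and Delgado, by date of appointment to current position (earlier first): Okonkwo (12 Dec 1999) before Delgado (25 Aug 2002).
Horvat, Quinn and Greco all have date of appointment to current position 28 Aug 2009, so the next rule applies.
Among Horvat, Quinn and Greco, by years of continuous service (lower first): Horvat (20 years) before Quinn (23 years) before Greco (30 years).
Full order: Beaumont, Obi, Oyelaran, Amari, Okonkwo, Delgado, Horvat, Quinn, Greco.

Beaumont, Obi, Oyelaran, Amari, Okonkwo, Delgado, Horvat, Quinn, Greco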